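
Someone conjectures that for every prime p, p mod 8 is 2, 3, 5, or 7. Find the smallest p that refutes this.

p = 17

Check each prime p in order until the claim fails.
For p = 2, 3, 5, 7, 11, 13 the conclusion holds.
p = 17: 17 mod 8 = 1 — not in {2, 3, 5, 7}.
So p = 17 is the smallest counterexample.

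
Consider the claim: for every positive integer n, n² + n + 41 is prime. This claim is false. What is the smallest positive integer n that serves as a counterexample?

Check each positive integer n in order until n² + n + 41 is not prime.
For n = 1, 2, 3, 4, …, 37, 38, 39 the conclusion holds.
n = 40: n² + n + 41 = 1681 = 41 × 41, composite.

n = 40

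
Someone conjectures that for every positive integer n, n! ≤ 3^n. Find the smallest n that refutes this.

n = 7

We need the least positive integer n for which n! > 3^n.
n = 1: n! = 1 and 3^n = 3, so 1 ≤ 3.
n = 2: n! = 2 and 3^n = 9, so 2 ≤ 9.
n = 3: n! = 6 and 3^n = 27, so 6 ≤ 27.
n = 4: n! = 24 and 3^n = 81, so 24 ≤ 81.
n = 5: n! = 120 and 3^n = 243, so 120 ≤ 243.
n = 6: n! = 720 and 3^n = 729, so 720 ≤ 729.
n = 7: n! = 5040 and 3^n = 2187, so 5040 > 2187.
Thus n = 7 disproves the claim, and no smaller n works.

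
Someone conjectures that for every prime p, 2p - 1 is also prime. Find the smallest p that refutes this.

We need the least prime p for which 2p - 1 is not prime.
For p = 2, 3 the conclusion holds.
p = 5: 2p - 1 = 9 = 3 × 3, not prime.
Hence p = 5 is a counterexample.

p = 5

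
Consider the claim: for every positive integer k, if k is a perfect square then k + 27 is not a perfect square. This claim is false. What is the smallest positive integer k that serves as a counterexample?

Check each positive integer k in order until k is a perfect square but k + 27 is a perfect square.
For k = 1, 4 the conclusion holds.
k = 9: 9 = 3² and 9 + 27 = 36 = 6².

k = 9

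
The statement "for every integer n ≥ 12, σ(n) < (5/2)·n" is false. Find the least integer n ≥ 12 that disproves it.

Check each integer n ≥ 12 in order until the claim fails.
For n = 12, 13, 14, 15, …, 21, 22, 23 the conclusion holds.
n = 24: σ(24) = 60; 60 ≥ 60.
So n = 24 is the smallest counterexample.

n = 24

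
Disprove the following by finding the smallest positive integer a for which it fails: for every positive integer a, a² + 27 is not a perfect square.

A counterexample is any positive integer a such that a² + 27 is a perfect square; we check each in order.
For a = 1, 2 the conclusion holds.
a = 3: 3² + 27 = 36 = 6², a perfect square.
Hence a = 3 is a counterexample.

a = 3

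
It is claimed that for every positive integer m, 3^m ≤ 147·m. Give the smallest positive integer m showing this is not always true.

A counterexample is any positive integer m such that 3^m > 147·m; we check each in order.
For m = 1, 2, 3, 4, 5, 6 the conclusion holds.
m = 7: 3^m = 2187 and 147·m = 1029, so 2187 > 1029.

m = 7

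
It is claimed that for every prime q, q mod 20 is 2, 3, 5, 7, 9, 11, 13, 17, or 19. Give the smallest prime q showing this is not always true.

q = 41

A counterexample is any prime q such that the claim fails; we check each in order.
For q = 2, 3, 5, 7, …, 29, 31, 37 the conclusion holds.
q = 41: 41 mod 20 = 1 — not in {2, 3, 5, 7, 9, 11, 13, 17, 19}.
Hence q = 41 is a counterexample.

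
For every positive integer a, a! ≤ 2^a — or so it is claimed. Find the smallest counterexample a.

A counterexample is any positive integer a such that a! > 2^a; we check each in order.
For a = 1, 2, 3 the conclusion holds.
a = 4: a! = 24 and 2^a = 16, so 24 > 16.

a = 4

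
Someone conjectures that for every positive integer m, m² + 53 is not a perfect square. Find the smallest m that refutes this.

m = 26

Check each positive integer m in order until m² + 53 is a perfect square.
The first 25 eligible values, up to m = 25, all satisfy the conclusion.
m = 26: 26² + 53 = 729 = 27², a perfect square.
Hence m = 26 is a counterexample.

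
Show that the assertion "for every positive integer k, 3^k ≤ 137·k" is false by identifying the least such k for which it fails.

k = 1: 3^k = 3 and 137·k = 137, so 3 ≤ 137.
k = 2: 3^k = 9 and 137·k = 274, so 9 ≤ 274.
k = 3: 3^k = 27 and 137·k = 411, so 27 ≤ 411.
k = 4: 3^k = 81 and 137·k = 548, so 81 ≤ 548.
k = 5: 3^k = 243 and 137·k = 685, so 243 ≤ 685.
k = 6: 3^k = 729 and 137·k = 822, so 729 ≤ 822.
k = 7: 3^k = 2187 and 137·k = 959, so 2187 > 959.
Hence k = 7 is a counterexample.

k = 7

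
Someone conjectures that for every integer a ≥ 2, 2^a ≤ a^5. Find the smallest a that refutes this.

a = 23

We need the least integer a ≥ 2 for which 2^a > a^5.
The first 21 eligible values, up to a = 22, all satisfy the conclusion.
a = 23: 2^a = 8388608 and a^5 = 6436343, so 8388608 > 6436343.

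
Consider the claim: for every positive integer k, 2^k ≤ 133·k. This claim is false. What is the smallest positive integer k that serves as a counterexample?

k = 11

A counterexample is any positive integer k such that 2^k > 133·k; we check each in order.
For k = 1, 2, 3, 4, 5, 6, 7, 8, 9, 10 the conclusion holds.
k = 11: 2^k = 2048 and 133·k = 1463, so 2048 > 1463.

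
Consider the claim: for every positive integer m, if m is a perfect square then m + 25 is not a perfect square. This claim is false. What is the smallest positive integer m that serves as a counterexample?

m = 144

We need the least positive integer m for which m is a perfect square but m + 25 is a perfect square.
For m = 1, 4, 9, 16, …, 81, 100, 121 the conclusion holds.
m = 144: 144 = 12² and 144 + 25 = 169 = 13².
So m = 144 is the smallest counterexample.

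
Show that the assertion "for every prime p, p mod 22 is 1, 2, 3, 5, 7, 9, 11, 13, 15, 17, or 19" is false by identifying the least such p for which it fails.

p = 43

The first 13 eligible values, up to p = 41, all satisfy the conclusion.
p = 43: 43 mod 22 = 21 — not in {1, 2, 3, 5, 7, 9, 11, 13, 15, 17, 19}.
Thus p = 43 disproves the claim, and no smaller p works.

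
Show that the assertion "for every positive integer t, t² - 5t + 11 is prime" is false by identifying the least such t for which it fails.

We need the least positive integer t for which t² - 5t + 11 is not prime.
The first 6 eligible values, up to t = 6, all satisfy the conclusion.
t = 7: t² - 5t + 11 = 25 = 5 × 5, composite.

t = 7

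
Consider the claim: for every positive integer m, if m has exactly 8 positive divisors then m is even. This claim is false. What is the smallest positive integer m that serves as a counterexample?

m = 105

A counterexample is any positive integer m such that m has exactly 8 positive divisors but m is odd; we check each in order.
For m = 24, 30, 40, 42, …, 88, 102, 104 the conclusion holds.
m = 105: divisors of 105: 1, 3, 5, 7, 15, 21, 35, 105; 105 is odd.
Thus m = 105 disproves the claim, and no smaller m works.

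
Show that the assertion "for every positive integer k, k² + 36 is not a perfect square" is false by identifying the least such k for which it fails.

k = 8

Check each positive integer k in order until k² + 36 is a perfect square.
k = 1: 1² + 36 = 37, not a perfect square.
k = 2: 2² + 36 = 40, not a perfect square.
k = 3: 3² + 36 = 45, not a perfect square.
k = 4: 4² + 36 = 52, not a perfect square.
k = 5: 5² + 36 = 61, not a perfect square.
k = 6: 6² + 36 = 72, not a perfect square.
k = 7: 7² + 36 = 85, not a perfect square.
k = 8: 8² + 36 = 100 = 10², a perfect square.
So k = 8 is the smallest counterexample.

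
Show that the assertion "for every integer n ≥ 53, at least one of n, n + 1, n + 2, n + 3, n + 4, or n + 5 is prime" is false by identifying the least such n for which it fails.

For n = 53, 54, 55, 56, …, 87, 88, 89 the conclusion holds.
n = 90: 90 = 2 × 45; 91 = 7 × 13; 92 = 2 × 46; 93 = 3 × 31; 94 = 2 × 47; 95 = 5 × 19 — all composite.
Thus n = 90 disproves the claim, and no smaller n works.

n = 90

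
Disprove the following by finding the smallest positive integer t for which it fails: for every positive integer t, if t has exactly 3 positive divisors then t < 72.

A counterexample is any positive integer t such that t has exactly 3 positive divisors but the claim fails; we check each in order.
t = 4: τ(4) = 3; 4 < 72.
t = 9: τ(9) = 3; 9 < 72.
t = 25: τ(25) = 3; 25 < 72.
t = 49: τ(49) = 3; 49 < 72.
t = 121: τ(121) = 3; 121 ≥ 72.
So t = 121 is the smallest counterexample.

t = 121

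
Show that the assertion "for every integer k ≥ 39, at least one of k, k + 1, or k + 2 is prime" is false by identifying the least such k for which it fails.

k = 44

Check each integer k ≥ 39 in order until k, k + 1, k + 2 are all composite.
k = 39: 41 is prime.
k = 40: 41 is prime.
k = 41: 41 is prime.
k = 42: 43 is prime.
k = 43: 43 is prime.
k = 44: 44 = 2 × 22; 45 = 3 × 15; 46 = 2 × 23 — all composite.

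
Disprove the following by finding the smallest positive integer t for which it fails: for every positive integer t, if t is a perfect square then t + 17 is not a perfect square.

t = 64

Check each positive integer t in order until t is a perfect square but t + 17 is a perfect square.
t = 1: 1 + 17 = 18, not a perfect square.
t = 4: 4 + 17 = 21, not a perfect square.
t = 9: 9 + 17 = 26, not a perfect square.
t = 16: 16 + 17 = 33, not a perfect square.
t = 25: 25 + 17 = 42, not a perfect square.
t = 36: 36 + 17 = 53, not a perfect square.
t = 49: 49 + 17 = 66, not a perfect square.
t = 64: 64 = 8² and 64 + 17 = 81 = 9².
So t = 64 is the smallest counterexample.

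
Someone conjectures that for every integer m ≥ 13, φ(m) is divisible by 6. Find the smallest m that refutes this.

m = 15

For m = 13, 14 the conclusion holds.
m = 15: φ(15) = 8; 8 mod 6 = 2.
So m = 15 is the smallest counterexample.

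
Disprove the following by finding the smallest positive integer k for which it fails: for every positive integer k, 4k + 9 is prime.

k = 3

k = 1: 4k + 9 = 13, prime.
k = 2: 4k + 9 = 17, prime.
k = 3: 4k + 9 = 21 = 3 × 7, composite.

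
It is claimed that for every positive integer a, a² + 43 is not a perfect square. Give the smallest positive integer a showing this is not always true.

a = 21

Check each positive integer a in order until a² + 43 is a perfect square.
For a = 1, 2, 3, 4, …, 18, 19, 20 the conclusion holds.
a = 21: 21² + 43 = 484 = 22², a perfect square.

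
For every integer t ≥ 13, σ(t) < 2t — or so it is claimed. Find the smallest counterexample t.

For t = 13, 14, 15, 16, 17 the conclusion holds.
t = 18: σ(18) = 39; 39 ≥ 36.
So t = 18 is the smallest counterexample.

t = 18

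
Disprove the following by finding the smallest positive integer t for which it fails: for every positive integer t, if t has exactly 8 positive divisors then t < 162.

t = 165

The first 22 eligible values, up to t = 154, all satisfy the conclusion.
t = 165: τ(165) = 8; 165 ≥ 162.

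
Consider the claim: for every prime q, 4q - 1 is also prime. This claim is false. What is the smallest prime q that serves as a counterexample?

For q = 2, 3, 5 the conclusion holds.
q = 7: 4q - 1 = 27 = 3 × 9, not prime.
Hence q = 7 is a counterexample.

q = 7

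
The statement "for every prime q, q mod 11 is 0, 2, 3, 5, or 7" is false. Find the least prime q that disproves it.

q = 17

For q = 2, 3, 5, 7, 11, 13 the conclusion holds.
q = 17: 17 mod 11 = 6 — not in {0, 2, 3, 5, 7}.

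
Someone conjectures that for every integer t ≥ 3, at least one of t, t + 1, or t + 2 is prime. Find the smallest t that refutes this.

t = 8

t = 3: 3 is prime.
t = 4: 5 is prime.
t = 5: 5 is prime.
t = 6: 7 is prime.
t = 7: 7 is prime.
t = 8: 8 = 2 × 4; 9 = 3 × 3; 10 = 2 × 5 — all composite.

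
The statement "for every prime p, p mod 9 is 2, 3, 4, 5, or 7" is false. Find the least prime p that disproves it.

We need the least prime p for which the claim fails.
p = 2: 2 mod 9 = 2.
p = 3: 3 mod 9 = 3.
p = 5: 5 mod 9 = 5.
p = 7: 7 mod 9 = 7.
p = 11: 11 mod 9 = 2.
p = 13: 13 mod 9 = 4.
p = 17: 17 mod 9 = 8 — not in {2, 3, 4, 5, 7}.

p = 17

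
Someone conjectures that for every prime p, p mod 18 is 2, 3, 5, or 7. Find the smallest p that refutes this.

p = 11

A counterexample is any prime p such that the claim fails; we check each in order.
p = 2: 2 mod 18 = 2.
p = 3: 3 mod 18 = 3.
p = 5: 5 mod 18 = 5.
p = 7: 7 mod 18 = 7.
p = 11: 11 mod 18 = 11 — not in {2, 3, 5, 7}.
Thus p = 11 disproves the claim, and no smaller p works.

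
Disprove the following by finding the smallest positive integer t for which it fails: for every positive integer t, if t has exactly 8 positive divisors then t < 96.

For t = 24, 30, 40, 42, 54, 56, 66, 70, 78, 88 the conclusion holds.
t = 102: τ(102) = 8; 102 ≥ 96.

t = 102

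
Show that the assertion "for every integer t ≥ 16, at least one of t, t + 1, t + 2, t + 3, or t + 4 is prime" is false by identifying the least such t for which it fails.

t = 24

We need the least integer t ≥ 16 for which t, t + 1, t + 2, t + 3, t + 4 are all composite.
For t = 16, 17, 18, 19, 20, 21, 22, 23 the conclusion holds.
t = 24: 24 = 2 × 12; 25 = 5 × 5; 26 = 2 × 13; 27 = 3 × 9; 28 = 2 × 14 — all composite.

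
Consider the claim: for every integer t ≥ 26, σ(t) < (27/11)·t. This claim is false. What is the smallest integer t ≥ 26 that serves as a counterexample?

For t = 26, 27, 28, 29, 30, 31, 32, 33, 34, 35 the conclusion holds.
t = 36: σ(36) = 91; 91 ≥ 972/11.
Thus t = 36 disproves the claim, and no smaller t works.

t = 36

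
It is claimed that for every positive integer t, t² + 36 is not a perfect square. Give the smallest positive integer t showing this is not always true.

t = 1: 1² + 36 = 37, not a perfect square.
t = 2: 2² + 36 = 40, not a perfect square.
t = 3: 3² + 36 = 45, not a perfect square.
t = 4: 4² + 36 = 52, not a perfect square.
t = 5: 5² + 36 = 61, not a perfect square.
t = 6: 6² + 36 = 72, not a perfect square.
t = 7: 7² + 36 = 85, not a perfect square.
t = 8: 8² + 36 = 100 = 10², a perfect square.
Hence t = 8 is a counterexample.

t = 8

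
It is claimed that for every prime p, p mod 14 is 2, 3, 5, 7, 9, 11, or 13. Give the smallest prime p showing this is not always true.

p = 29

A counterexample is any prime p such that the claim fails; we check each in order.
For p = 2, 3, 5, 7, 11, 13, 17, 19, 23 the conclusion holds.
p = 29: 29 mod 14 = 1 — not in {2, 3, 5, 7, 9, 11, 13}.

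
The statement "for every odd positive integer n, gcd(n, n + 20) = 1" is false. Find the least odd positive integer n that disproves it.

n = 5

A counterexample is any odd positive integer n such that gcd(n, n + 20) > 1; we check each in order.
n = 1: gcd(1, 21) = 1.
n = 3: gcd(3, 23) = 1.
n = 5: gcd(5, 25) = 5.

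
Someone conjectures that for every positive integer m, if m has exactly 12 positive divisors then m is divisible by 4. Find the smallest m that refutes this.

A counterexample is any positive integer m such that m has exactly 12 positive divisors but m is not divisible by 4; we check each in order.
m = 60: τ(60) = 12; 60 mod 4 = 0.
m = 72: τ(72) = 12; 72 mod 4 = 0.
m = 84: τ(84) = 12; 84 mod 4 = 0.
m = 90: τ(90) = 12; 90 mod 4 = 2.

m = 90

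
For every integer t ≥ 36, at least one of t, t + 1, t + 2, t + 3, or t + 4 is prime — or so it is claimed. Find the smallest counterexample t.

For t = 36, 37, 38, 39, …, 45, 46, 47 the conclusion holds.
t = 48: 48 = 2 × 24; 49 = 7 × 7; 50 = 2 × 25; 51 = 3 × 17; 52 = 2 × 26 — all composite.
Thus t = 48 disproves the claim, and no smaller t works.

t = 48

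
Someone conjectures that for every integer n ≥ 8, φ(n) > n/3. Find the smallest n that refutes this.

n = 8: φ(8) = 4 and 8/3 = 8/3, so φ(8) > 8/3.
n = 9: φ(9) = 6 and 9/3 = 3, so φ(9) > 9/3.
n = 10: φ(10) = 4 and 10/3 = 10/3, so φ(10) > 10/3.
n = 11: φ(11) = 10 and 11/3 = 11/3, so φ(11) > 11/3.
n = 12: φ(12) = 4 and 12/3 = 4, so φ(12) ≤ 12/3.

n = 12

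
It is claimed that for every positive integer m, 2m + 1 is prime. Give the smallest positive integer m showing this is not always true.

m = 4

A counterexample is any positive integer m such that 2m + 1 is not prime; we check each in order.
For m = 1, 2, 3 the conclusion holds.
m = 4: 2m + 1 = 9 = 3 × 3, composite.
Thus m = 4 disproves the claim, and no smaller m works.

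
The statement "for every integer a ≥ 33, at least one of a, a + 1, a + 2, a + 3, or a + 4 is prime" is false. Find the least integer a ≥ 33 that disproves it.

Check each integer a ≥ 33 in order until a, a + 1, a + 2, a + 3, a + 4 are all composite.
For a = 33, 34, 35, 36, …, 45, 46, 47 the conclusion holds.
a = 48: 48 = 2 × 24; 49 = 7 × 7; 50 = 2 × 25; 51 = 3 × 17; 52 = 2 × 26 — all composite.
Thus a = 48 disproves the claim, and no smaller a works.

a = 48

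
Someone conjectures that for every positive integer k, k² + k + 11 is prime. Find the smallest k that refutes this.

A counterexample is any positive integer k such that k² + k + 11 is not prime; we check each in order.
For k = 1, 2, 3, 4, 5, 6, 7, 8, 9 the conclusion holds.
k = 10: k² + k + 11 = 121 = 11 × 11, composite.
Hence k = 10 is a counterexample.

k = 10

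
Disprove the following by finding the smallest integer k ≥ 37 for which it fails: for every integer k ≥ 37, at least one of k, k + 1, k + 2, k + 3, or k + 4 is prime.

A counterexample is any integer k ≥ 37 such that k, k + 1, k + 2, k + 3, k + 4 are all composite; we check each in order.
For k = 37, 38, 39, 40, …, 45, 46, 47 the conclusion holds.
k = 48: 48 = 2 × 24; 49 = 7 × 7; 50 = 2 × 25; 51 = 3 × 17; 52 = 2 × 26 — all composite.
So k = 48 is the smallest counterexample.

k = 48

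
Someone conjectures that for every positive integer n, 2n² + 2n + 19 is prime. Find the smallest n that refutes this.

We need the least positive integer n for which 2n² + 2n + 19 is not prime.
For n = 1, 2, 3, 4, …, 15, 16, 17 the conclusion holds.
n = 18: 2n² + 2n + 19 = 703 = 19 × 37, composite.

n = 18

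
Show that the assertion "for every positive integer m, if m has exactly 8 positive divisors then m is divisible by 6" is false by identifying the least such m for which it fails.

We need the least positive integer m for which m has exactly 8 positive divisors but m is not divisible by 6.
m = 24: τ(24) = 8; 24 mod 6 = 0.
m = 30: τ(30) = 8; 30 mod 6 = 0.
m = 40: τ(40) = 8; 40 mod 6 = 4.

m = 40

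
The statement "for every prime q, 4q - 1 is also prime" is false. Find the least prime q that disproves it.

We need the least prime q for which 4q - 1 is not prime.
For q = 2, 3, 5 the conclusion holds.
q = 7: 4q - 1 = 27 = 3 × 9, not prime.

q = 7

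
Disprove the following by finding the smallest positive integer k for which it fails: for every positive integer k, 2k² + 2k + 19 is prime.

Check each positive integer k in order until 2k² + 2k + 19 is not prime.
For k = 1, 2, 3, 4, …, 15, 16, 17 the conclusion holds.
k = 18: 2k² + 2k + 19 = 703 = 19 × 37, composite.

k = 18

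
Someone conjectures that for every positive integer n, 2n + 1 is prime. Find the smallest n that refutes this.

We need the least positive integer n for which 2n + 1 is not prime.
n = 1: 2n + 1 = 3, prime.
n = 2: 2n + 1 = 5, prime.
n = 3: 2n + 1 = 7, prime.
n = 4: 2n + 1 = 9 = 3 × 3, composite.

n = 4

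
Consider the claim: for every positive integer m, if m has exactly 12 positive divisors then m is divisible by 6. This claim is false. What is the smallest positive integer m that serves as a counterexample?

m = 140

We need the least positive integer m for which m has exactly 12 positive divisors but m is not divisible by 6.
For m = 60, 72, 84, 90, 96, 108, 126, 132 the conclusion holds.
m = 140: τ(140) = 12; 140 mod 6 = 2.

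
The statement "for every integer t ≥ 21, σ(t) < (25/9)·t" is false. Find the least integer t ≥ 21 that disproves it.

t = 60

Check each integer t ≥ 21 in order until the claim fails.
For t = 21, 22, 23, 24, …, 57, 58, 59 the conclusion holds.
t = 60: σ(60) = 168; 168 ≥ 500/3.
So t = 60 is the smallest counterexample.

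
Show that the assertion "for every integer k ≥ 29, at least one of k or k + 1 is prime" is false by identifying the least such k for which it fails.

k = 32

For k = 29, 30, 31 the conclusion holds.
k = 32: 32 = 2 × 16; 33 = 3 × 11 — both composite.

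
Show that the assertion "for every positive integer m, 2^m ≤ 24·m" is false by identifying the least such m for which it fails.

Check each positive integer m in order until 2^m > 24·m.
m = 1: 2^m = 2 and 24·m = 24, so 2 ≤ 24.
m = 2: 2^m = 4 and 24·m = 48, so 4 ≤ 48.
m = 3: 2^m = 8 and 24·m = 72, so 8 ≤ 72.
m = 4: 2^m = 16 and 24·m = 96, so 16 ≤ 96.
m = 5: 2^m = 32 and 24·m = 120, so 32 ≤ 120.
m = 6: 2^m = 64 and 24·m = 144, so 64 ≤ 144.
m = 7: 2^m = 128 and 24·m = 168, so 128 ≤ 168.
m = 8: 2^m = 256 and 24·m = 192, so 256 > 192.

m = 8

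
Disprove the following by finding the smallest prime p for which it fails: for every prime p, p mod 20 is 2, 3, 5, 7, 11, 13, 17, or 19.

We need the least prime p for which the claim fails.
For p = 2, 3, 5, 7, 11, 13, 17, 19, 23 the conclusion holds.
p = 29: 29 mod 20 = 9 — not in {2, 3, 5, 7, 11, 13, 17, 19}.
Thus p = 29 disproves the claim, and no smaller p works.

p = 29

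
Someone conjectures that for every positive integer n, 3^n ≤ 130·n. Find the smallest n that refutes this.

n = 7

For n = 1, 2, 3, 4, 5, 6 the conclusion holds.
n = 7: 3^n = 2187 and 130·n = 910, so 2187 > 910.
So n = 7 is the smallest counterexample.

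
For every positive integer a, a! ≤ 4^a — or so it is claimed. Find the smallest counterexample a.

a = 9

We need the least positive integer a for which a! > 4^a.
The first 8 eligible values, up to a = 8, all satisfy the conclusion.
a = 9: a! = 362880 and 4^a = 262144, so 362880 > 262144.
Thus a = 9 disproves the claim, and no smaller a works.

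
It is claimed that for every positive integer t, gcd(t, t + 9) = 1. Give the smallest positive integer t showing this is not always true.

A counterexample is any positive integer t such that gcd(t, t + 9) > 1; we check each in order.
t = 1: gcd(1, 10) = 1.
t = 2: gcd(2, 11) = 1.
t = 3: gcd(3, 12) = 3.

t = 3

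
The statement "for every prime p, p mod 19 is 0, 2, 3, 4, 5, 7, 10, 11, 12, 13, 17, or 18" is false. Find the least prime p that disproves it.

p = 47

We need the least prime p for which the claim fails.
For p = 2, 3, 5, 7, …, 37, 41, 43 the conclusion holds.
p = 47: 47 mod 19 = 9 — not in {0, 2, 3, 4, 5, 7, 10, 11, 12, 13, 17, 18}.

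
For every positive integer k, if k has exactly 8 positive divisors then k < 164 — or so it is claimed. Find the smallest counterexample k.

k = 165

A counterexample is any positive integer k such that k has exactly 8 positive divisors but the claim fails; we check each in order.
For k = 24, 30, 40, 42, …, 138, 152, 154 the conclusion holds.
k = 165: τ(165) = 8; 165 ≥ 164.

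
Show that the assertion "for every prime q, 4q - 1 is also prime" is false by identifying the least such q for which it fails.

For q = 2, 3, 5 the conclusion holds.
q = 7: 4q - 1 = 27 = 3 × 9, not prime.
Thus q = 7 disproves the claim, and no smaller q works.

q = 7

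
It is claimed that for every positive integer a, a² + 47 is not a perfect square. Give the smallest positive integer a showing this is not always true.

For a = 1, 2, 3, 4, …, 20, 21, 22 the conclusion holds.
a = 23: 23² + 47 = 576 = 24², a perfect square.

a = 23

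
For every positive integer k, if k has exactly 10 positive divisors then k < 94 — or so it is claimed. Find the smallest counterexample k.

We need the least positive integer k for which k has exactly 10 positive divisors but the claim fails.
For k = 48, 80 the conclusion holds.
k = 112: τ(112) = 10; 112 ≥ 94.
Thus k = 112 disproves the claim, and no smaller k works.

k = 112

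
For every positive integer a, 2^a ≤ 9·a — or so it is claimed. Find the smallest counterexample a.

a = 6

A counterexample is any positive integer a such that 2^a > 9·a; we check each in order.
For a = 1, 2, 3, 4, 5 the conclusion holds.
a = 6: 2^a = 64 and 9·a = 54, so 64 > 54.
So a = 6 is the smallest counterexample.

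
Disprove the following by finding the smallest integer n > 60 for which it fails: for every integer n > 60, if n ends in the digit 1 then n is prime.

n = 81

n = 61: 61 ends in 1 and is prime.
n = 71: 71 ends in 1 and is prime.
n = 81: 81 ends in 1; 81 = 3 × 27, composite.
Thus n = 81 disproves the claim, and no smaller n works.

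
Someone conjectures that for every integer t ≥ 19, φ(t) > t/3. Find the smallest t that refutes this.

A counterexample is any integer t ≥ 19 such that the claim fails; we check each in order.
The first 5 eligible values, up to t = 23, all satisfy the conclusion.
t = 24: φ(24) = 8 and 24/3 = 8, so φ(24) ≤ 24/3.
So t = 24 is the smallest counterexample.

t = 24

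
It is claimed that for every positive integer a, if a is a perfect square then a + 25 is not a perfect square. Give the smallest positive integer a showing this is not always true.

Check each positive integer a in order until a is a perfect square but a + 25 is a perfect square.
For a = 1, 4, 9, 16, …, 81, 100, 121 the conclusion holds.
a = 144: 144 = 12² and 144 + 25 = 169 = 13².
Hence a = 144 is a counterexample.

a = 144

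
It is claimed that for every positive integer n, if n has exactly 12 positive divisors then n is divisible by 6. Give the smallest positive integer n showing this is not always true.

We need the least positive integer n for which n has exactly 12 positive divisors but n is not divisible by 6.
For n = 60, 72, 84, 90, 96, 108, 126, 132 the conclusion holds.
n = 140: τ(140) = 12; 140 mod 6 = 2.

n = 140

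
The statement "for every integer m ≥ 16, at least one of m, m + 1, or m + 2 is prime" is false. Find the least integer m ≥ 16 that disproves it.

m = 20

Check each integer m ≥ 16 in order until m, m + 1, m + 2 are all composite.
m = 16: 17 is prime.
m = 17: 17 is prime.
m = 18: 19 is prime.
m = 19: 19 is prime.
m = 20: 20 = 2 × 10; 21 = 3 × 7; 22 = 2 × 11 — all composite.
So m = 20 is the smallest counterexample.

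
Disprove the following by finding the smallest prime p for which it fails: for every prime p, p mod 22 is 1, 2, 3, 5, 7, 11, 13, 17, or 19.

We need the least prime p for which the claim fails.
The first 10 eligible values, up to p = 29, all satisfy the conclusion.
p = 31: 31 mod 22 = 9 — not in {1, 2, 3, 5, 7, 11, 13, 17, 19}.

p = 31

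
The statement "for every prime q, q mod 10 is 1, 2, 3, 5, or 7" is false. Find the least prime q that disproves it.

q = 2: 2 mod 10 = 2.
q = 3: 3 mod 10 = 3.
q = 5: 5 mod 10 = 5.
q = 7: 7 mod 10 = 7.
q = 11: 11 mod 10 = 1.
q = 13: 13 mod 10 = 3.
q = 17: 17 mod 10 = 7.
q = 19: 19 mod 10 = 9 — not in {1, 2, 3, 5, 7}.
Hence q = 19 is a counterexample.

q = 19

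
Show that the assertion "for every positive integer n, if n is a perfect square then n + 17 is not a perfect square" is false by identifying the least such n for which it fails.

n = 64

For n = 1, 4, 9, 16, 25, 36, 49 the conclusion holds.
n = 64: 64 = 8² and 64 + 17 = 81 = 9².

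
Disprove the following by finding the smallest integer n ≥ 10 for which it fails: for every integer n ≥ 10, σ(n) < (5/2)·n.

n = 24

We need the least integer n ≥ 10 for which the claim fails.
The first 14 eligible values, up to n = 23, all satisfy the conclusion.
n = 24: σ(24) = 60; 60 ≥ 60.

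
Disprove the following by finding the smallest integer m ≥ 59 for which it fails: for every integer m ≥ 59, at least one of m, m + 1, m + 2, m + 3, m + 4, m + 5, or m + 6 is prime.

The first 31 eligible values, up to m = 89, all satisfy the conclusion.
m = 90: 90 = 2 × 45; 91 = 7 × 13; 92 = 2 × 46; 93 = 3 × 31; 94 = 2 × 47; 95 = 5 × 19; 96 = 2 × 48 — all composite.
Thus m = 90 disproves the claim, and no smaller m works.

m = 90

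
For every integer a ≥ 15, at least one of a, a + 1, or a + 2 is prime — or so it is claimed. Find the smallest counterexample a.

a = 20

a = 15: 17 is prime.
a = 16: 17 is prime.
a = 17: 17 is prime.
a = 18: 19 is prime.
a = 19: 19 is prime.
a = 20: 20 = 2 × 10; 21 = 3 × 7; 22 = 2 × 11 — all composite.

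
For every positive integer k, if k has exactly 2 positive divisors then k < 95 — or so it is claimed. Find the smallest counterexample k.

The first 24 eligible values, up to k = 89, all satisfy the conclusion.
k = 97: τ(97) = 2; 97 ≥ 95.

k = 97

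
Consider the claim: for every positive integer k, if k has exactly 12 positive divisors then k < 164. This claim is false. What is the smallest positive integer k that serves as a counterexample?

For k = 60, 72, 84, 90, …, 150, 156, 160 the conclusion holds.
k = 198: τ(198) = 12; 198 ≥ 164.
So k = 198 is the smallest counterexample.

k = 198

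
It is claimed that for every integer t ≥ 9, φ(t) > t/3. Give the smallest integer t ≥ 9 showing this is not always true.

A counterexample is any integer t ≥ 9 such that the claim fails; we check each in order.
t = 9: φ(9) = 6 and 9/3 = 3, so φ(9) > 9/3.
t = 10: φ(10) = 4 and 10/3 = 10/3, so φ(10) > 10/3.
t = 11: φ(11) = 10 and 11/3 = 11/3, so φ(11) > 11/3.
t = 12: φ(12) = 4 and 12/3 = 4, so φ(12) ≤ 12/3.

t = 12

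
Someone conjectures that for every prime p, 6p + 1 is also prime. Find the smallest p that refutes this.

p = 19

We need the least prime p for which 6p + 1 is not prime.
p = 2: 6p + 1 = 13, prime.
p = 3: 6p + 1 = 19, prime.
p = 5: 6p + 1 = 31, prime.
p = 7: 6p + 1 = 43, prime.
p = 11: 6p + 1 = 67, prime.
p = 13: 6p + 1 = 79, prime.
p = 17: 6p + 1 = 103, prime.
p = 19: 6p + 1 = 115 = 5 × 23, not prime.
So p = 19 is the smallest counterexample.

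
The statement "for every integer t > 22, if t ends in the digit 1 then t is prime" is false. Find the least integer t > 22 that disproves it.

t = 51

A counterexample is any integer t > 22 such that t ends in the digit 1 but t is not prime; we check each in order.
t = 31: 31 ends in 1 and is prime.
t = 41: 41 ends in 1 and is prime.
t = 51: 51 ends in 1; 51 = 3 × 17, composite.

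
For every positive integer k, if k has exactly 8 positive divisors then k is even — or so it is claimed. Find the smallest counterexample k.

A counterexample is any positive integer k such that k has exactly 8 positive divisors but k is odd; we check each in order.
The first 12 eligible values, up to k = 104, all satisfy the conclusion.
k = 105: divisors of 105: 1, 3, 5, 7, 15, 21, 35, 105; 105 is odd.

k = 105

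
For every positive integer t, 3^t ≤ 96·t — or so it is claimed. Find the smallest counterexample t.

t = 6

Check each positive integer t in order until 3^t > 96·t.
For t = 1, 2, 3, 4, 5 the conclusion holds.
t = 6: 3^t = 729 and 96·t = 576, so 729 > 576.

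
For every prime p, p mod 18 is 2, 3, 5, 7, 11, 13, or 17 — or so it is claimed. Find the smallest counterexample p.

p = 19

We need the least prime p for which the claim fails.
p = 2: 2 mod 18 = 2.
p = 3: 3 mod 18 = 3.
p = 5: 5 mod 18 = 5.
p = 7: 7 mod 18 = 7.
p = 11: 11 mod 18 = 11.
p = 13: 13 mod 18 = 13.
p = 17: 17 mod 18 = 17.
p = 19: 19 mod 18 = 1 — not in {2, 3, 5, 7, 11, 13, 17}.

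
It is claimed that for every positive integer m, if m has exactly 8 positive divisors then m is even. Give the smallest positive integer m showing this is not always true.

m = 105

A counterexample is any positive integer m such that m has exactly 8 positive divisors but m is odd; we check each in order.
For m = 24, 30, 40, 42, …, 88, 102, 104 the conclusion holds.
m = 105: divisors of 105: 1, 3, 5, 7, 15, 21, 35, 105; 105 is odd.
Hence m = 105 is a counterexample.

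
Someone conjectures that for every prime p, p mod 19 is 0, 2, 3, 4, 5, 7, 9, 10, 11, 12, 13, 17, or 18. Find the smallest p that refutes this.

p = 53

We need the least prime p for which the claim fails.
The first 15 eligible values, up to p = 47, all satisfy the conclusion.
p = 53: 53 mod 19 = 15 — not in {0, 2, 3, 4, 5, 7, 9, 10, 11, 12, 13, 17, 18}.
Hence p = 53 is a counterexample.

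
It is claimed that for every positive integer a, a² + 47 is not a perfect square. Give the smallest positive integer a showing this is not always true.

a = 23

The first 22 eligible values, up to a = 22, all satisfy the conclusion.
a = 23: 23² + 47 = 576 = 24², a perfect square.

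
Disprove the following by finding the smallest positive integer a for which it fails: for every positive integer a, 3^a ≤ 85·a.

Check each positive integer a in order until 3^a > 85·a.
The first 5 eligible values, up to a = 5, all satisfy the conclusion.
a = 6: 3^a = 729 and 85·a = 510, so 729 > 510.
Hence a = 6 is a counterexample.

a = 6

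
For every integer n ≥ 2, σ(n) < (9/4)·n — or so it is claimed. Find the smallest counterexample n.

n = 12

A counterexample is any integer n ≥ 2 such that the claim fails; we check each in order.
The first 10 eligible values, up to n = 11, all satisfy the conclusion.
n = 12: σ(12) = 28; 28 ≥ 27.
Hence n = 12 is a counterexample.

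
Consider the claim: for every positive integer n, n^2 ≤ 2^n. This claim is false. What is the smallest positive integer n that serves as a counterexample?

n = 3

A counterexample is any positive integer n such that n^2 > 2^n; we check each in order.
For n = 1, 2 the conclusion holds.
n = 3: n^2 = 9 and 2^n = 8, so 9 > 8.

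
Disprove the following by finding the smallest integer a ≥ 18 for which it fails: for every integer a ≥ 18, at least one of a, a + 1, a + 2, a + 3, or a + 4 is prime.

a = 24

Check each integer a ≥ 18 in order until a, a + 1, a + 2, a + 3, a + 4 are all composite.
For a = 18, 19, 20, 21, 22, 23 the conclusion holds.
a = 24: 24 = 2 × 12; 25 = 5 × 5; 26 = 2 × 13; 27 = 3 × 9; 28 = 2 × 14 — all composite.
So a = 24 is the smallest counterexample.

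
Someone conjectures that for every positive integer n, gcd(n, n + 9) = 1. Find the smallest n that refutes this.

n = 3

Check each positive integer n in order until gcd(n, n + 9) > 1.
n = 1: gcd(1, 10) = 1.
n = 2: gcd(2, 11) = 1.
n = 3: gcd(3, 12) = 3.
Thus n = 3 disproves the claim, and no smaller n works.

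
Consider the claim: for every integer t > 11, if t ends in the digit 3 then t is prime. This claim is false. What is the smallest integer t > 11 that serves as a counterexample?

t = 33

We need the least integer t > 11 for which t ends in the digit 3 but t is not prime.
For t = 13, 23 the conclusion holds.
t = 33: 33 ends in 3; 33 = 3 × 11, composite.
Hence t = 33 is a counterexample.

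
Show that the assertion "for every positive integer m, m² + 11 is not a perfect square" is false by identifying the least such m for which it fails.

m = 5

A counterexample is any positive integer m such that m² + 11 is a perfect square; we check each in order.
The first 4 eligible values, up to m = 4, all satisfy the conclusion.
m = 5: 5² + 11 = 36 = 6², a perfect square.
So m = 5 is the smallest counterexample.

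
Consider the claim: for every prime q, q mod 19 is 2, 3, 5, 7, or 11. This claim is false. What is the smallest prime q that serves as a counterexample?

A counterexample is any prime q such that the claim fails; we check each in order.
The first 5 eligible values, up to q = 11, all satisfy the conclusion.
q = 13: 13 mod 19 = 13 — not in {2, 3, 5, 7, 11}.
Hence q = 13 is a counterexample.

q = 13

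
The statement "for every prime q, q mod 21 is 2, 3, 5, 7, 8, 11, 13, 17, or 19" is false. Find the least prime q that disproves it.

q = 31

A counterexample is any prime q such that the claim fails; we check each in order.
The first 10 eligible values, up to q = 29, all satisfy the conclusion.
q = 31: 31 mod 21 = 10 — not in {2, 3, 5, 7, 8, 11, 13, 17, 19}.
So q = 31 is the smallest counterexample.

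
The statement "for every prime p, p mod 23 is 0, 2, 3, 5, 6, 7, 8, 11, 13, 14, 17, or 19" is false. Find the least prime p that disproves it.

p = 41

A counterexample is any prime p such that the claim fails; we check each in order.
The first 12 eligible values, up to p = 37, all satisfy the conclusion.
p = 41: 41 mod 23 = 18 — not in {0, 2, 3, 5, 6, 7, 8, 11, 13, 14, 17, 19}.
So p = 41 is the smallest counterexample.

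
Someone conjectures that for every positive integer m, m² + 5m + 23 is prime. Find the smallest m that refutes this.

m = 14

We need the least positive integer m for which m² + 5m + 23 is not prime.
For m = 1, 2, 3, 4, …, 11, 12, 13 the conclusion holds.
m = 14: m² + 5m + 23 = 289 = 17 × 17, composite.
Thus m = 14 disproves the claim, and no smaller m works.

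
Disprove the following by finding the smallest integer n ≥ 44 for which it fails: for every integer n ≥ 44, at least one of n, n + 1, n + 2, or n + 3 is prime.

Check each integer n ≥ 44 in order until n, n + 1, n + 2, n + 3 are all composite.
n = 44: 47 is prime.
n = 45: 47 is prime.
n = 46: 47 is prime.
n = 47: 47 is prime.
n = 48: 48 = 2 × 24; 49 = 7 × 7; 50 = 2 × 25; 51 = 3 × 17 — all composite.
Hence n = 48 is a counterexample.

n = 48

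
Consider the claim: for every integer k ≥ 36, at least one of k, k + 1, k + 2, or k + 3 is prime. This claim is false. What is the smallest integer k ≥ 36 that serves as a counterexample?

k = 48

Check each integer k ≥ 36 in order until k, k + 1, k + 2, k + 3 are all composite.
For k = 36, 37, 38, 39, …, 45, 46, 47 the conclusion holds.
k = 48: 48 = 2 × 24; 49 = 7 × 7; 50 = 2 × 25; 51 = 3 × 17 — all composite.
So k = 48 is the smallest counterexample.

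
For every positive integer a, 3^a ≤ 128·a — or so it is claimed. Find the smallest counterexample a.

a = 7

a = 1: 3^a = 3 and 128·a = 128, so 3 ≤ 128.
a = 2: 3^a = 9 and 128·a = 256, so 9 ≤ 256.
a = 3: 3^a = 27 and 128·a = 384, so 27 ≤ 384.
a = 4: 3^a = 81 and 128·a = 512, so 81 ≤ 512.
a = 5: 3^a = 243 and 128·a = 640, so 243 ≤ 640.
a = 6: 3^a = 729 and 128·a = 768, so 729 ≤ 768.
a = 7: 3^a = 2187 and 128·a = 896, so 2187 > 896.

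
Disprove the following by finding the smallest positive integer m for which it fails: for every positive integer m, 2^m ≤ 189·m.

m = 12

We need the least positive integer m for which 2^m > 189·m.
The first 11 eligible values, up to m = 11, all satisfy the conclusion.
m = 12: 2^m = 4096 and 189·m = 2268, so 4096 > 2268.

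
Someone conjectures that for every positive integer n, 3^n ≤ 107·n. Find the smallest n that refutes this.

n = 6

For n = 1, 2, 3, 4, 5 the conclusion holds.
n = 6: 3^n = 729 and 107·n = 642, so 729 > 642.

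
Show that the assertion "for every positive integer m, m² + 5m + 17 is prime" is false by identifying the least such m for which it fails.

m = 8

A counterexample is any positive integer m such that m² + 5m + 17 is not prime; we check each in order.
For m = 1, 2, 3, 4, 5, 6, 7 the conclusion holds.
m = 8: m² + 5m + 17 = 121 = 11 × 11, composite.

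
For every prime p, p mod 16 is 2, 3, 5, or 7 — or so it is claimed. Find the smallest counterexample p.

Check each prime p in order until the claim fails.
For p = 2, 3, 5, 7 the conclusion holds.
p = 11: 11 mod 16 = 11 — not in {2, 3, 5, 7}.

p = 11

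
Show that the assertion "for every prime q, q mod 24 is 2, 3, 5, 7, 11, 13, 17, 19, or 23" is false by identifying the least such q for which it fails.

A counterexample is any prime q such that the claim fails; we check each in order.
The first 20 eligible values, up to q = 71, all satisfy the conclusion.
q = 73: 73 mod 24 = 1 — not in {2, 3, 5, 7, 11, 13, 17, 19, 23}.
So q = 73 is the smallest counterexample.

q = 73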